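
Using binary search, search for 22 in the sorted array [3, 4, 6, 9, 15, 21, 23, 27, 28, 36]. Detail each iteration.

Binary search for 22 in [3, 4, 6, 9, 15, 21, 23, 27, 28, 36]:

lo=0, hi=9, mid=4, arr[mid]=15 -> 15 < 22, search right half
lo=5, hi=9, mid=7, arr[mid]=27 -> 27 > 22, search left half
lo=5, hi=6, mid=5, arr[mid]=21 -> 21 < 22, search right half
lo=6, hi=6, mid=6, arr[mid]=23 -> 23 > 22, search left half
lo=6 > hi=5, target 22 not found

Binary search determines that 22 is not in the array after 4 comparisons. The search space was exhausted without finding the target.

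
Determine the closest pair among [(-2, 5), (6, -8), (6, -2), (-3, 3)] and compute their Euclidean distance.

Computing all pairwise distances among 4 points:

d((-2, 5), (6, -8)) = 15.2643
d((-2, 5), (6, -2)) = 10.6301
d((-2, 5), (-3, 3)) = 2.2361 <-- minimum
d((6, -8), (6, -2)) = 6.0
d((6, -8), (-3, 3)) = 14.2127
d((6, -2), (-3, 3)) = 10.2956

Closest pair: (-2, 5) and (-3, 3) with distance 2.2361

The closest pair is (-2, 5) and (-3, 3) with Euclidean distance 2.2361. For 4 points, brute-force pairwise comparison is shown above. For large n, the divide-and-conquer algorithm (sort by x, recurse on halves, check the dividing strip) achieves O(n log n).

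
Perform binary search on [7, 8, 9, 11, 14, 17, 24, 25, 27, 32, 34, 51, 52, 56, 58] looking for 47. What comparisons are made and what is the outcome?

Binary search for 47 in [7, 8, 9, 11, 14, 17, 24, 25, 27, 32, 34, 51, 52, 56, 58]:

lo=0, hi=14, mid=7, arr[mid]=25 -> 25 < 47, search right half
lo=8, hi=14, mid=11, arr[mid]=51 -> 51 > 47, search left half
lo=8, hi=10, mid=9, arr[mid]=32 -> 32 < 47, search right half
lo=10, hi=10, mid=10, arr[mid]=34 -> 34 < 47, search right half
lo=11 > hi=10, target 47 not found

Binary search determines that 47 is not in the array after 4 comparisons. The search space was exhausted without finding the target.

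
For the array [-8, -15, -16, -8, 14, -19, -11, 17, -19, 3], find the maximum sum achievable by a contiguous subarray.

Using Kadane's algorithm on [-8, -15, -16, -8, 14, -19, -11, 17, -19, 3]:

Scanning through the array:
Position 1 (value -15): max_ending_here = -15, max_so_far = -8
Position 2 (value -16): max_ending_here = -16, max_so_far = -8
Position 3 (value -8): max_ending_here = -8, max_so_far = -8
Position 4 (value 14): max_ending_here = 14, max_so_far = 14
Position 5 (value -19): max_ending_here = -5, max_so_far = 14
Position 6 (value -11): max_ending_here = -11, max_so_far = 14
Position 7 (value 17): max_ending_here = 17, max_so_far = 17
Position 8 (value -19): max_ending_here = -2, max_so_far = 17
Position 9 (value 3): max_ending_here = 3, max_so_far = 17

Maximum subarray: [17]
Maximum sum: 17

The maximum subarray is [17] with sum 17. This subarray runs from index 7 to index 7.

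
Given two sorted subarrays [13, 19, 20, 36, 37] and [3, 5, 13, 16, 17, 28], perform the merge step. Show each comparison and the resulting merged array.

Merging process:

Compare 13 vs 3: take 3 from right. Merged: [3]
Compare 13 vs 5: take 5 from right. Merged: [3, 5]
Compare 13 vs 13: take 13 from left. Merged: [3, 5, 13]
Compare 19 vs 13: take 13 from right. Merged: [3, 5, 13, 13]
Compare 19 vs 16: take 16 from right. Merged: [3, 5, 13, 13, 16]
Compare 19 vs 17: take 17 from right. Merged: [3, 5, 13, 13, 16, 17]
Compare 19 vs 28: take 19 from left. Merged: [3, 5, 13, 13, 16, 17, 19]
Compare 20 vs 28: take 20 from left. Merged: [3, 5, 13, 13, 16, 17, 19, 20]
Compare 36 vs 28: take 28 from right. Merged: [3, 5, 13, 13, 16, 17, 19, 20, 28]
Append remaining from left: [36, 37]. Merged: [3, 5, 13, 13, 16, 17, 19, 20, 28, 36, 37]

Final merged array: [3, 5, 13, 13, 16, 17, 19, 20, 28, 36, 37]
Total comparisons: 9

The merged array is [3, 5, 13, 13, 16, 17, 19, 20, 28, 36, 37], requiring 9 comparisons. The merge step runs in O(n) time where n is the total number of elements.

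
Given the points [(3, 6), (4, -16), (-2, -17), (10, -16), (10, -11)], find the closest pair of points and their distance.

Computing all pairwise distances among 5 points:

d((3, 6), (4, -16)) = 22.0227
d((3, 6), (-2, -17)) = 23.5372
d((3, 6), (10, -16)) = 23.0868
d((3, 6), (10, -11)) = 18.3848
d((4, -16), (-2, -17)) = 6.0828
d((4, -16), (10, -16)) = 6.0
d((4, -16), (10, -11)) = 7.8102
d((-2, -17), (10, -16)) = 12.0416
d((-2, -17), (10, -11)) = 13.4164
d((10, -16), (10, -11)) = 5.0 <-- minimum

Closest pair: (10, -16) and (10, -11) with distance 5.0

The closest pair is (10, -16) and (10, -11) with Euclidean distance 5.0. For 5 points, brute-force pairwise comparison is shown above. For large n, the divide-and-conquer algorithm (sort by x, recurse on halves, check the dividing strip) achieves O(n log n).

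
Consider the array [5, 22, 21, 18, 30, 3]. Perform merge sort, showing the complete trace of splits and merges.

Merge sort trace:

Split: [5, 22, 21, 18, 30, 3] -> [5, 22, 21] and [18, 30, 3]
  Split: [5, 22, 21] -> [5] and [22, 21]
    Split: [22, 21] -> [22] and [21]
    Merge: [22] + [21] -> [21, 22]
  Merge: [5] + [21, 22] -> [5, 21, 22]
  Split: [18, 30, 3] -> [18] and [30, 3]
    Split: [30, 3] -> [30] and [3]
    Merge: [30] + [3] -> [3, 30]
  Merge: [18] + [3, 30] -> [3, 18, 30]
Merge: [5, 21, 22] + [3, 18, 30] -> [3, 5, 18, 21, 22, 30]

Final sorted array: [3, 5, 18, 21, 22, 30]

The merge sort proceeds by recursively splitting the array and merging sorted halves.
After all merges, the sorted array is [3, 5, 18, 21, 22, 30].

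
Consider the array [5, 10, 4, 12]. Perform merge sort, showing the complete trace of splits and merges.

Merge sort trace:

Split: [5, 10, 4, 12] -> [5, 10] and [4, 12]
  Split: [5, 10] -> [5] and [10]
  Merge: [5] + [10] -> [5, 10]
  Split: [4, 12] -> [4] and [12]
  Merge: [4] + [12] -> [4, 12]
Merge: [5, 10] + [4, 12] -> [4, 5, 10, 12]

Final sorted array: [4, 5, 10, 12]

The merge sort proceeds by recursively splitting the array and merging sorted halves.
After all merges, the sorted array is [4, 5, 10, 12].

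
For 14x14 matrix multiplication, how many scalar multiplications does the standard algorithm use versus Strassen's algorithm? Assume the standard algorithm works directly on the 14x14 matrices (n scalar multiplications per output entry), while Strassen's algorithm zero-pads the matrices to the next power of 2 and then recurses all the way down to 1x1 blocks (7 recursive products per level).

Matrix multiplication for 14x14 matrices:

Strassen's algorithm requires power-of-2 dimensions. Pad 14x14 to 16x16 (next power of 2).

Standard algorithm: 14^3 = 2744 multiplications
Strassen's algorithm: 7^(log2(16)) = 7^4 = 2401 multiplications
Savings: 2744 - 2401 = 343 multiplications

Standard: 2744 multiplications (14^3). Strassen: 2401 multiplications (7^4, after padding to 16x16). Strassen reduces 8 recursive multiplications to 7 at each level.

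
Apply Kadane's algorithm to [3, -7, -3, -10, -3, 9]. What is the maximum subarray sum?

Using Kadane's algorithm on [3, -7, -3, -10, -3, 9]:

Scanning through the array:
Position 1 (value -7): max_ending_here = -4, max_so_far = 3
Position 2 (value -3): max_ending_here = -3, max_so_far = 3
Position 3 (value -10): max_ending_here = -10, max_so_far = 3
Position 4 (value -3): max_ending_here = -3, max_so_far = 3
Position 5 (value 9): max_ending_here = 9, max_so_far = 9

Maximum subarray: [9]
Maximum sum: 9

The maximum subarray is [9] with sum 9. This subarray runs from index 5 to index 5.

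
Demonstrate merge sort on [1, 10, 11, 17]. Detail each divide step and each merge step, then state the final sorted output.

Merge sort trace:

Split: [1, 10, 11, 17] -> [1, 10] and [11, 17]
  Split: [1, 10] -> [1] and [10]
  Merge: [1] + [10] -> [1, 10]
  Split: [11, 17] -> [11] and [17]
  Merge: [11] + [17] -> [11, 17]
Merge: [1, 10] + [11, 17] -> [1, 10, 11, 17]

Final sorted array: [1, 10, 11, 17]

The merge sort proceeds by recursively splitting the array and merging sorted halves.
After all merges, the sorted array is [1, 10, 11, 17].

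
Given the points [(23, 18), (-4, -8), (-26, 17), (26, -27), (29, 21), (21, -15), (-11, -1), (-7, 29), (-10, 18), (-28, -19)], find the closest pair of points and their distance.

Computing all pairwise distances among 10 points:

d((23, 18), (-4, -8)) = 37.4833
d((23, 18), (-26, 17)) = 49.0102
d((23, 18), (26, -27)) = 45.0999
d((23, 18), (29, 21)) = 6.7082 <-- minimum
d((23, 18), (21, -15)) = 33.0606
d((23, 18), (-11, -1)) = 38.9487
d((23, 18), (-7, 29)) = 31.9531
d((23, 18), (-10, 18)) = 33.0
d((23, 18), (-28, -19)) = 63.0079
d((-4, -8), (-26, 17)) = 33.3017
d((-4, -8), (26, -27)) = 35.5106
d((-4, -8), (29, 21)) = 43.9318
d((-4, -8), (21, -15)) = 25.9615
d((-4, -8), (-11, -1)) = 9.8995
d((-4, -8), (-7, 29)) = 37.1214
d((-4, -8), (-10, 18)) = 26.6833
d((-4, -8), (-28, -19)) = 26.4008
d((-26, 17), (26, -27)) = 68.1175
d((-26, 17), (29, 21)) = 55.1453
d((-26, 17), (21, -15)) = 56.8595
d((-26, 17), (-11, -1)) = 23.4307
d((-26, 17), (-7, 29)) = 22.4722
d((-26, 17), (-10, 18)) = 16.0312
d((-26, 17), (-28, -19)) = 36.0555
d((26, -27), (29, 21)) = 48.0937
d((26, -27), (21, -15)) = 13.0
d((26, -27), (-11, -1)) = 45.2217
d((26, -27), (-7, 29)) = 65.0
d((26, -27), (-10, 18)) = 57.6281
d((26, -27), (-28, -19)) = 54.5894
d((29, 21), (21, -15)) = 36.8782
d((29, 21), (-11, -1)) = 45.6508
d((29, 21), (-7, 29)) = 36.8782
d((29, 21), (-10, 18)) = 39.1152
d((29, 21), (-28, -19)) = 69.6348
d((21, -15), (-11, -1)) = 34.9285
d((21, -15), (-7, 29)) = 52.1536
d((21, -15), (-10, 18)) = 45.2769
d((21, -15), (-28, -19)) = 49.163
d((-11, -1), (-7, 29)) = 30.2655
d((-11, -1), (-10, 18)) = 19.0263
d((-11, -1), (-28, -19)) = 24.7588
d((-7, 29), (-10, 18)) = 11.4018
d((-7, 29), (-28, -19)) = 52.3927
d((-10, 18), (-28, -19)) = 41.1461

Closest pair: (23, 18) and (29, 21) with distance 6.7082

The closest pair is (23, 18) and (29, 21) with Euclidean distance 6.7082. For 10 points, brute-force pairwise comparison is shown above. For large n, the divide-and-conquer algorithm (sort by x, recurse on halves, check the dividing strip) achieves O(n log n).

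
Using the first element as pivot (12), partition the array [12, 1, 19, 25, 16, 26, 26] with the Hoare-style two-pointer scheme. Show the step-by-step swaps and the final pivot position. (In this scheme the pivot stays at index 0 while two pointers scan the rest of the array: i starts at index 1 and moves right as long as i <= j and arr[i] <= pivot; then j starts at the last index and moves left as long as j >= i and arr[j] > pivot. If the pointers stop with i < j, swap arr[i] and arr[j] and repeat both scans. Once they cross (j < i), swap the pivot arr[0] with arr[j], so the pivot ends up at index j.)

Hoare-style two-pointer partition with pivot = 12:

Initial array: [12, 1, 19, 25, 16, 26, 26]

Pointers start at i = 1, j = 6.
i ends at 2, j ends at 1: the pointers have crossed (j < i), so scanning stops.

Swap pivot arr[0] with arr[1] to place pivot at position 1: [1, 12, 19, 25, 16, 26, 26]
Pivot position: 1

After partitioning with pivot 12, the array becomes [1, 12, 19, 25, 16, 26, 26]. The pivot is placed at index 1. All elements to the left of the pivot are <= 12, and all elements to the right are > 12.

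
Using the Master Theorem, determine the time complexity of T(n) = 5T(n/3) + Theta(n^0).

Master Theorem for T(n) = 5T(n/3) + O(n^0):

a = 5, b = 3, c = 0
log_b(a) = log_3(5) = 1.4650

Case 1: c = 0 < log_3(5) = 1.4650
T(n) = O(n^(log_3 5))

For T(n) = 5T(n/3) + O(n^0): log_3(5) = 1.4650. This is Case 1 of the Master Theorem (c < log_b(a), work dominated by leaves), giving O(n^(log_3 5)).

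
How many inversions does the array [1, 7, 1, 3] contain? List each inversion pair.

Finding inversions in [1, 7, 1, 3]:

(1, 2): arr[1]=7 > arr[2]=1
(1, 3): arr[1]=7 > arr[3]=3

Total inversions: 2

The array has 2 inversion(s): (1,2), (1,3). Each pair (i,j) satisfies i < j and arr[i] > arr[j].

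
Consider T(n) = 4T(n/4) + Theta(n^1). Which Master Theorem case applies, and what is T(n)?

Master Theorem for T(n) = 4T(n/4) + O(n^1):

a = 4, b = 4, c = 1
log_b(a) = log_4(4) = 1.0000

Case 2: c = 1 = log_4(4) = 1.0000
T(n) = O(n^1 log n) = O(n log n)

For T(n) = 4T(n/4) + O(n^1): log_4(4) = 1.0000. This is Case 2 of the Master Theorem (c = log_b(a), equal work at all levels), giving O(n log n).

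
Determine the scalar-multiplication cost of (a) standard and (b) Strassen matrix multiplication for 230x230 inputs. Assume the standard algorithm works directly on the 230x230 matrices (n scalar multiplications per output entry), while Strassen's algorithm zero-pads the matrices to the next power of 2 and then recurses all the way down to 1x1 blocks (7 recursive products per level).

Matrix multiplication for 230x230 matrices:

Strassen's algorithm requires power-of-2 dimensions. Pad 230x230 to 256x256 (next power of 2).

Standard algorithm: 230^3 = 12167000 multiplications
Strassen's algorithm: 7^(log2(256)) = 7^8 = 5764801 multiplications
Savings: 12167000 - 5764801 = 6402199 multiplications

Standard: 12167000 multiplications (230^3). Strassen: 5764801 multiplications (7^8, after padding to 256x256). Strassen reduces 8 recursive multiplications to 7 at each level.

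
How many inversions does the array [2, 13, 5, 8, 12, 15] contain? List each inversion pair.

Finding inversions in [2, 13, 5, 8, 12, 15]:

(1, 2): arr[1]=13 > arr[2]=5
(1, 3): arr[1]=13 > arr[3]=8
(1, 4): arr[1]=13 > arr[4]=12

Total inversions: 3

The array has 3 inversion(s): (1,2), (1,3), (1,4). Each pair (i,j) satisfies i < j and arr[i] > arr[j].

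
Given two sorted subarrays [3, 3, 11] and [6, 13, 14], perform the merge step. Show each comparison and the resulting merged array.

Merging process:

Compare 3 vs 6: take 3 from left. Merged: [3]
Compare 3 vs 6: take 3 from left. Merged: [3, 3]
Compare 11 vs 6: take 6 from right. Merged: [3, 3, 6]
Compare 11 vs 13: take 11 from left. Merged: [3, 3, 6, 11]
Append remaining from right: [13, 14]. Merged: [3, 3, 6, 11, 13, 14]

Final merged array: [3, 3, 6, 11, 13, 14]
Total comparisons: 4

The merged array is [3, 3, 6, 11, 13, 14], requiring 4 comparisons. The merge step runs in O(n) time where n is the total number of elements.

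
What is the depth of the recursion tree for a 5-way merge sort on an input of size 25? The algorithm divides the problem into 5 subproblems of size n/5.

For divide and conquer with division factor 5:

Problem sizes at each level:
Level 0: 25
Level 1: 5
Level 2: 1

The root is level 0 and the size-1 base case is level 2 (the tree spans levels 0 through 2, i.e. 3 levels counting the root), so the depth is the number of divisions: log_5(25) = 2

The recursion tree depth is log_5(25) = 2. At each level, the problem size is divided by 5, so it takes 2 divisions to reduce to a base case of size 1. The algorithm makes 5 recursive calls at each level.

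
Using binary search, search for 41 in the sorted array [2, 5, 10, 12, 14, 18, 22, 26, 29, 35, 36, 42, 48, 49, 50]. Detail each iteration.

Binary search for 41 in [2, 5, 10, 12, 14, 18, 22, 26, 29, 35, 36, 42, 48, 49, 50]:

lo=0, hi=14, mid=7, arr[mid]=26 -> 26 < 41, search right half
lo=8, hi=14, mid=11, arr[mid]=42 -> 42 > 41, search left half
lo=8, hi=10, mid=9, arr[mid]=35 -> 35 < 41, search right half
lo=10, hi=10, mid=10, arr[mid]=36 -> 36 < 41, search right half
lo=11 > hi=10, target 41 not found

Binary search determines that 41 is not in the array after 4 comparisons. The search space was exhausted without finding the target.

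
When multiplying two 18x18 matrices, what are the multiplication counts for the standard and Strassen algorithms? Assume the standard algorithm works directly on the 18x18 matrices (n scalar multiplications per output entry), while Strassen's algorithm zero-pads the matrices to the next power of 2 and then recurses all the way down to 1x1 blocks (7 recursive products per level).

Matrix multiplication for 18x18 matrices:

Strassen's algorithm requires power-of-2 dimensions. Pad 18x18 to 32x32 (next power of 2).

Standard algorithm: 18^3 = 5832 multiplications
Strassen's algorithm: 7^(log2(32)) = 7^5 = 16807 multiplications
Difference: 5832 - 16807 = -10975 (Strassen uses MORE here due to padding overhead — for small or just-over-power-of-2 n, padding can outweigh the per-level savings)

Standard: 5832 multiplications (18^3). Strassen: 16807 multiplications (7^5, after padding to 32x32). Strassen reduces 8 recursive multiplications to 7 at each level.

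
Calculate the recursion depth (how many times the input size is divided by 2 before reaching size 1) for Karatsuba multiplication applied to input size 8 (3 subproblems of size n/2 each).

For divide and conquer with division factor 2:

Problem sizes at each level:
Level 0: 8
Level 1: 4
Level 2: 2
Level 3: 1

The root is level 0 and the size-1 base case is level 3 (the tree spans levels 0 through 3, i.e. 4 levels counting the root), so the depth is the number of divisions: log_2(8) = 3

The recursion tree depth is log_2(8) = 3. At each level, the problem size is divided by 2, so it takes 3 divisions to reduce to a base case of size 1. The algorithm makes 3 recursive calls at each level.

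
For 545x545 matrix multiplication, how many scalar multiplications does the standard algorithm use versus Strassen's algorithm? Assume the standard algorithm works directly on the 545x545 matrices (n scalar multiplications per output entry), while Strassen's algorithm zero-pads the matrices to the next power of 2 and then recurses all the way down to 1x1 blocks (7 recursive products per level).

Matrix multiplication for 545x545 matrices:

Strassen's algorithm requires power-of-2 dimensions. Pad 545x545 to 1024x1024 (next power of 2).

Standard algorithm: 545^3 = 161878625 multiplications
Strassen's algorithm: 7^(log2(1024)) = 7^10 = 282475249 multiplications
Difference: 161878625 - 282475249 = -120596624 (Strassen uses MORE here due to padding overhead — for small or just-over-power-of-2 n, padding can outweigh the per-level savings)

Standard: 161878625 multiplications (545^3). Strassen: 282475249 multiplications (7^10, after padding to 1024x1024). Strassen reduces 8 recursive multiplications to 7 at each level.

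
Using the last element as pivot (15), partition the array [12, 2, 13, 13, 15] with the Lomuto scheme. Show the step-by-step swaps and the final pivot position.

Lomuto partition with pivot = 15:

Initial array: [12, 2, 13, 13, 15]

arr[0]=12 <= 15: swap with position 0, array becomes [12, 2, 13, 13, 15]
arr[1]=2 <= 15: swap with position 1, array becomes [12, 2, 13, 13, 15]
arr[2]=13 <= 15: swap with position 2, array becomes [12, 2, 13, 13, 15]
arr[3]=13 <= 15: swap with position 3, array becomes [12, 2, 13, 13, 15]

Place pivot at position 4: [12, 2, 13, 13, 15]
Pivot position: 4

After partitioning with pivot 15, the array becomes [12, 2, 13, 13, 15]. The pivot is placed at index 4. All elements to the left of the pivot are <= 15, and all elements to the right are > 15.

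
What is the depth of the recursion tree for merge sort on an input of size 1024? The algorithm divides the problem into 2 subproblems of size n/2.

For divide and conquer with division factor 2:

Problem sizes at each level:
Level 0: 1024
Level 1: 512
Level 2: 256
Level 3: 128
Level 4: 64
Level 5: 32
Level 6: 16
Level 7: 8
Level 8: 4
Level 9: 2
Level 10: 1

The root is level 0 and the size-1 base case is level 10 (the tree spans levels 0 through 10, i.e. 11 levels counting the root), so the depth is the number of divisions: log_2(1024) = 10

The recursion tree depth is log_2(1024) = 10. At each level, the problem size is divided by 2, so it takes 10 divisions to reduce to a base case of size 1. The algorithm makes 2 recursive calls at each level.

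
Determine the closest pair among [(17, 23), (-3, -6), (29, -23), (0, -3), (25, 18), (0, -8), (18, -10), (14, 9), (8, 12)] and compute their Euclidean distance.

Computing all pairwise distances among 9 points:

d((17, 23), (-3, -6)) = 35.2278
d((17, 23), (29, -23)) = 47.5395
d((17, 23), (0, -3)) = 31.0644
d((17, 23), (25, 18)) = 9.434
d((17, 23), (0, -8)) = 35.3553
d((17, 23), (18, -10)) = 33.0151
d((17, 23), (14, 9)) = 14.3178
d((17, 23), (8, 12)) = 14.2127
d((-3, -6), (29, -23)) = 36.2353
d((-3, -6), (0, -3)) = 4.2426
d((-3, -6), (25, 18)) = 36.8782
d((-3, -6), (0, -8)) = 3.6056 <-- minimum
d((-3, -6), (18, -10)) = 21.3776
d((-3, -6), (14, 9)) = 22.6716
d((-3, -6), (8, 12)) = 21.095
d((29, -23), (0, -3)) = 35.2278
d((29, -23), (25, 18)) = 41.1947
d((29, -23), (0, -8)) = 32.6497
d((29, -23), (18, -10)) = 17.0294
d((29, -23), (14, 9)) = 35.3412
d((29, -23), (8, 12)) = 40.8167
d((0, -3), (25, 18)) = 32.6497
d((0, -3), (0, -8)) = 5.0
d((0, -3), (18, -10)) = 19.3132
d((0, -3), (14, 9)) = 18.4391
d((0, -3), (8, 12)) = 17.0
d((25, 18), (0, -8)) = 36.0694
d((25, 18), (18, -10)) = 28.8617
d((25, 18), (14, 9)) = 14.2127
d((25, 18), (8, 12)) = 18.0278
d((0, -8), (18, -10)) = 18.1108
d((0, -8), (14, 9)) = 22.0227
d((0, -8), (8, 12)) = 21.5407
d((18, -10), (14, 9)) = 19.4165
d((18, -10), (8, 12)) = 24.1661
d((14, 9), (8, 12)) = 6.7082

Closest pair: (-3, -6) and (0, -8) with distance 3.6056

The closest pair is (-3, -6) and (0, -8) with Euclidean distance 3.6056. For 9 points, brute-force pairwise comparison is shown above. For large n, the divide-and-conquer algorithm (sort by x, recurse on halves, check the dividing strip) achieves O(n log n).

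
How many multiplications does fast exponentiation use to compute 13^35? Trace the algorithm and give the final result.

Computing 13^35 by squaring (build up from 13^1; each line after the first costs one multiplication):

13^1 = 13
13^2 = (13^1)^2 = 13^2 = 169
13^4 = (13^2)^2 = 169^2 = 28561
13^8 = (13^4)^2 = 28561^2 = 815730721
13^16 = (13^8)^2 = 815730721^2 = 665416609183179841
13^17 = 13 * 13^16 = 13 * 665416609183179841 = 8650415919381337933
13^34 = (13^17)^2 = 8650415919381337933^2 = 74829695578286078013428929473144712489
13^35 = 13 * 13^34 = 13 * 74829695578286078013428929473144712489 = 972786042517719014174576083150881262357

Result: 972786042517719014174576083150881262357
Multiplications needed: 7 (7 lines after 13^1)

13^35 = 972786042517719014174576083150881262357. Using exponentiation by squaring, this requires 7 multiplications. The key idea: if the exponent is even, square the half-power; if odd, multiply by the base once.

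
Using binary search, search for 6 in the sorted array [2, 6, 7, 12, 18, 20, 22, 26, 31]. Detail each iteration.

Binary search for 6 in [2, 6, 7, 12, 18, 20, 22, 26, 31]:

lo=0, hi=8, mid=4, arr[mid]=18 -> 18 > 6, search left half
lo=0, hi=3, mid=1, arr[mid]=6 -> Found target at index 1!

Binary search finds 6 at index 1 after 2 comparisons. The search repeatedly halves the search space by comparing with the middle element.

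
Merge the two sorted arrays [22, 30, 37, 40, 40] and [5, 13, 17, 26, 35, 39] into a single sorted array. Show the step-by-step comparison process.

Merging process:

Compare 22 vs 5: take 5 from right. Merged: [5]
Compare 22 vs 13: take 13 from right. Merged: [5, 13]
Compare 22 vs 17: take 17 from right. Merged: [5, 13, 17]
Compare 22 vs 26: take 22 from left. Merged: [5, 13, 17, 22]
Compare 30 vs 26: take 26 from right. Merged: [5, 13, 17, 22, 26]
Compare 30 vs 35: take 30 from left. Merged: [5, 13, 17, 22, 26, 30]
Compare 37 vs 35: take 35 from right. Merged: [5, 13, 17, 22, 26, 30, 35]
Compare 37 vs 39: take 37 from left. Merged: [5, 13, 17, 22, 26, 30, 35, 37]
Compare 40 vs 39: take 39 from right. Merged: [5, 13, 17, 22, 26, 30, 35, 37, 39]
Append remaining from left: [40, 40]. Merged: [5, 13, 17, 22, 26, 30, 35, 37, 39, 40, 40]

Final merged array: [5, 13, 17, 22, 26, 30, 35, 37, 39, 40, 40]
Total comparisons: 9

The merged array is [5, 13, 17, 22, 26, 30, 35, 37, 39, 40, 40], requiring 9 comparisons. The merge step runs in O(n) time where n is the total number of elements.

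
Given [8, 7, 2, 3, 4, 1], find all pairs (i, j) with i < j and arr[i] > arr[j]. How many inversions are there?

Finding inversions in [8, 7, 2, 3, 4, 1]:

(0, 1): arr[0]=8 > arr[1]=7
(0, 2): arr[0]=8 > arr[2]=2
(0, 3): arr[0]=8 > arr[3]=3
(0, 4): arr[0]=8 > arr[4]=4
(0, 5): arr[0]=8 > arr[5]=1
(1, 2): arr[1]=7 > arr[2]=2
(1, 3): arr[1]=7 > arr[3]=3
(1, 4): arr[1]=7 > arr[4]=4
(1, 5): arr[1]=7 > arr[5]=1
(2, 5): arr[2]=2 > arr[5]=1
(3, 5): arr[3]=3 > arr[5]=1
(4, 5): arr[4]=4 > arr[5]=1

Total inversions: 12

The array has 12 inversion(s): (0,1), (0,2), (0,3), (0,4), (0,5), (1,2), (1,3), (1,4), (1,5), (2,5), (3,5), (4,5). Each pair (i,j) satisfies i < j and arr[i] > arr[j].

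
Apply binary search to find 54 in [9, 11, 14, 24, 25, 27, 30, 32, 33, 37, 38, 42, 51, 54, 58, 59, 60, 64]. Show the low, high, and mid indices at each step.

Binary search for 54 in [9, 11, 14, 24, 25, 27, 30, 32, 33, 37, 38, 42, 51, 54, 58, 59, 60, 64]:

lo=0, hi=17, mid=8, arr[mid]=33 -> 33 < 54, search right half
lo=9, hi=17, mid=13, arr[mid]=54 -> Found target at index 13!

Binary search finds 54 at index 13 after 2 comparisons. The search repeatedly halves the search space by comparing with the middle element.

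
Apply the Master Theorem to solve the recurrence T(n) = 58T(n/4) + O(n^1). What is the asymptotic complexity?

Master Theorem for T(n) = 58T(n/4) + O(n^1):

a = 58, b = 4, c = 1
log_b(a) = log_4(58) = 2.9290

Case 1: c = 1 < log_4(58) = 2.9290
T(n) = O(n^(log_4 58))

For T(n) = 58T(n/4) + O(n^1): log_4(58) = 2.9290. This is Case 1 of the Master Theorem (c < log_b(a), work dominated by leaves), giving O(n^(log_4 58)).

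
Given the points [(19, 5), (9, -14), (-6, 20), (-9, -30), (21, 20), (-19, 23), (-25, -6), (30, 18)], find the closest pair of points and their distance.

Computing all pairwise distances among 8 points:

d((19, 5), (9, -14)) = 21.4709
d((19, 5), (-6, 20)) = 29.1548
d((19, 5), (-9, -30)) = 44.8219
d((19, 5), (21, 20)) = 15.1327
d((19, 5), (-19, 23)) = 42.0476
d((19, 5), (-25, -6)) = 45.3542
d((19, 5), (30, 18)) = 17.0294
d((9, -14), (-6, 20)) = 37.1618
d((9, -14), (-9, -30)) = 24.0832
d((9, -14), (21, 20)) = 36.0555
d((9, -14), (-19, 23)) = 46.4004
d((9, -14), (-25, -6)) = 34.9285
d((9, -14), (30, 18)) = 38.2753
d((-6, 20), (-9, -30)) = 50.0899
d((-6, 20), (21, 20)) = 27.0
d((-6, 20), (-19, 23)) = 13.3417
d((-6, 20), (-25, -6)) = 32.2025
d((-6, 20), (30, 18)) = 36.0555
d((-9, -30), (21, 20)) = 58.3095
d((-9, -30), (-19, 23)) = 53.9351
d((-9, -30), (-25, -6)) = 28.8444
d((-9, -30), (30, 18)) = 61.8466
d((21, 20), (-19, 23)) = 40.1123
d((21, 20), (-25, -6)) = 52.8394
d((21, 20), (30, 18)) = 9.2195 <-- minimum
d((-19, 23), (-25, -6)) = 29.6142
d((-19, 23), (30, 18)) = 49.2544
d((-25, -6), (30, 18)) = 60.0083

Closest pair: (21, 20) and (30, 18) with distance 9.2195

The closest pair is (21, 20) and (30, 18) with Euclidean distance 9.2195. For 8 points, brute-force pairwise comparison is shown above. For large n, the divide-and-conquer algorithm (sort by x, recurse on halves, check the dividing strip) achieves O(n log n).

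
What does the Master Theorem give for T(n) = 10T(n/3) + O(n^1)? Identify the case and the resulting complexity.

Master Theorem for T(n) = 10T(n/3) + O(n^1):

a = 10, b = 3, c = 1
log_b(a) = log_3(10) = 2.0959

Case 1: c = 1 < log_3(10) = 2.0959
T(n) = O(n^(log_3 10))

For T(n) = 10T(n/3) + O(n^1): log_3(10) = 2.0959. This is Case 1 of the Master Theorem (c < log_b(a), work dominated by leaves), giving O(n^(log_3 10)).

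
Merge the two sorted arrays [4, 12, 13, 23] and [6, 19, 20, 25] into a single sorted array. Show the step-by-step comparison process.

Merging process:

Compare 4 vs 6: take 4 from left. Merged: [4]
Compare 12 vs 6: take 6 from right. Merged: [4, 6]
Compare 12 vs 19: take 12 from left. Merged: [4, 6, 12]
Compare 13 vs 19: take 13 from left. Merged: [4, 6, 12, 13]
Compare 23 vs 19: take 19 from right. Merged: [4, 6, 12, 13, 19]
Compare 23 vs 20: take 20 from right. Merged: [4, 6, 12, 13, 19, 20]
Compare 23 vs 25: take 23 from left. Merged: [4, 6, 12, 13, 19, 20, 23]
Append remaining from right: [25]. Merged: [4, 6, 12, 13, 19, 20, 23, 25]

Final merged array: [4, 6, 12, 13, 19, 20, 23, 25]
Total comparisons: 7

The merged array is [4, 6, 12, 13, 19, 20, 23, 25], requiring 7 comparisons. The merge step runs in O(n) time where n is the total number of elements.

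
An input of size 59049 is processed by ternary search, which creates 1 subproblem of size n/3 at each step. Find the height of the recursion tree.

For divide and conquer with division factor 3:

Problem sizes at each level:
Level 0: 59049
Level 1: 19683
Level 2: 6561
Level 3: 2187
Level 4: 729
Level 5: 243
Level 6: 81
Level 7: 27
Level 8: 9
Level 9: 3
Level 10: 1

The root is level 0 and the size-1 base case is level 10 (the tree spans levels 0 through 10, i.e. 11 levels counting the root), so the depth is the number of divisions: log_3(59049) = 10

The recursion tree depth is log_3(59049) = 10. At each level, the problem size is divided by 3, so it takes 10 divisions to reduce to a base case of size 1. The algorithm makes 1 recursive call at each level.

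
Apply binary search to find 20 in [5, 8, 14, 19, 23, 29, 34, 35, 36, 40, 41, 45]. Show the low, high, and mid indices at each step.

Binary search for 20 in [5, 8, 14, 19, 23, 29, 34, 35, 36, 40, 41, 45]:

lo=0, hi=11, mid=5, arr[mid]=29 -> 29 > 20, search left half
lo=0, hi=4, mid=2, arr[mid]=14 -> 14 < 20, search right half
lo=3, hi=4, mid=3, arr[mid]=19 -> 19 < 20, search right half
lo=4, hi=4, mid=4, arr[mid]=23 -> 23 > 20, search left half
lo=4 > hi=3, target 20 not found

Binary search determines that 20 is not in the array after 4 comparisons. The search space was exhausted without finding the target.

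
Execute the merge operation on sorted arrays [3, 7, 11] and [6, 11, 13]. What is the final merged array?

Merging process:

Compare 3 vs 6: take 3 from left. Merged: [3]
Compare 7 vs 6: take 6 from right. Merged: [3, 6]
Compare 7 vs 11: take 7 from left. Merged: [3, 6, 7]
Compare 11 vs 11: take 11 from left. Merged: [3, 6, 7, 11]
Append remaining from right: [11, 13]. Merged: [3, 6, 7, 11, 11, 13]

Final merged array: [3, 6, 7, 11, 11, 13]
Total comparisons: 4

The merged array is [3, 6, 7, 11, 11, 13], requiring 4 comparisons. The merge step runs in O(n) time where n is the total number of elements.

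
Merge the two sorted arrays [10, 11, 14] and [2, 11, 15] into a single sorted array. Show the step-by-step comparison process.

Merging process:

Compare 10 vs 2: take 2 from right. Merged: [2]
Compare 10 vs 11: take 10 from left. Merged: [2, 10]
Compare 11 vs 11: take 11 from left. Merged: [2, 10, 11]
Compare 14 vs 11: take 11 from right. Merged: [2, 10, 11, 11]
Compare 14 vs 15: take 14 from left. Merged: [2, 10, 11, 11, 14]
Append remaining from right: [15]. Merged: [2, 10, 11, 11, 14, 15]

Final merged array: [2, 10, 11, 11, 14, 15]
Total comparisons: 5

The merged array is [2, 10, 11, 11, 14, 15], requiring 5 comparisons. The merge step runs in O(n) time where n is the total number of elements.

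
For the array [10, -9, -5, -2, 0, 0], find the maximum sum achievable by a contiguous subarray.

Using Kadane's algorithm on [10, -9, -5, -2, 0, 0]:

Scanning through the array:
Position 1 (value -9): max_ending_here = 1, max_so_far = 10
Position 2 (value -5): max_ending_here = -4, max_so_far = 10
Position 3 (value -2): max_ending_here = -2, max_so_far = 10
Position 4 (value 0): max_ending_here = 0, max_so_far = 10
Position 5 (value 0): max_ending_here = 0, max_so_far = 10

Maximum subarray: [10]
Maximum sum: 10

The maximum subarray is [10] with sum 10. This subarray runs from index 0 to index 0.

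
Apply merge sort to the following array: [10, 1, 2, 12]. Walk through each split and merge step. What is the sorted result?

Merge sort trace:

Split: [10, 1, 2, 12] -> [10, 1] and [2, 12]
  Split: [10, 1] -> [10] and [1]
  Merge: [10] + [1] -> [1, 10]
  Split: [2, 12] -> [2] and [12]
  Merge: [2] + [12] -> [2, 12]
Merge: [1, 10] + [2, 12] -> [1, 2, 10, 12]

Final sorted array: [1, 2, 10, 12]

The merge sort proceeds by recursively splitting the array and merging sorted halves.
After all merges, the sorted array is [1, 2, 10, 12].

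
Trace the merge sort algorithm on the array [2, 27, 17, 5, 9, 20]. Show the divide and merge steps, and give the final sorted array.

Merge sort trace:

Split: [2, 27, 17, 5, 9, 20] -> [2, 27, 17] and [5, 9, 20]
  Split: [2, 27, 17] -> [2] and [27, 17]
    Split: [27, 17] -> [27] and [17]
    Merge: [27] + [17] -> [17, 27]
  Merge: [2] + [17, 27] -> [2, 17, 27]
  Split: [5, 9, 20] -> [5] and [9, 20]
    Split: [9, 20] -> [9] and [20]
    Merge: [9] + [20] -> [9, 20]
  Merge: [5] + [9, 20] -> [5, 9, 20]
Merge: [2, 17, 27] + [5, 9, 20] -> [2, 5, 9, 17, 20, 27]

Final sorted array: [2, 5, 9, 17, 20, 27]

The merge sort proceeds by recursively splitting the array and merging sorted halves.
After all merges, the sorted array is [2, 5, 9, 17, 20, 27].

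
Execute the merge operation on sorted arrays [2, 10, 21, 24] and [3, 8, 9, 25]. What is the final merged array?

Merging process:

Compare 2 vs 3: take 2 from left. Merged: [2]
Compare 10 vs 3: take 3 from right. Merged: [2, 3]
Compare 10 vs 8: take 8 from right. Merged: [2, 3, 8]
Compare 10 vs 9: take 9 from right. Merged: [2, 3, 8, 9]
Compare 10 vs 25: take 10 from left. Merged: [2, 3, 8, 9, 10]
Compare 21 vs 25: take 21 from left. Merged: [2, 3, 8, 9, 10, 21]
Compare 24 vs 25: take 24 from left. Merged: [2, 3, 8, 9, 10, 21, 24]
Append remaining from right: [25]. Merged: [2, 3, 8, 9, 10, 21, 24, 25]

Final merged array: [2, 3, 8, 9, 10, 21, 24, 25]
Total comparisons: 7

The merged array is [2, 3, 8, 9, 10, 21, 24, 25], requiring 7 comparisons. The merge step runs in O(n) time where n is the total number of elements.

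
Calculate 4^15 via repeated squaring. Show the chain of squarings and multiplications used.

Computing 4^15 by squaring (build up from 4^1; each line after the first costs one multiplication):

4^1 = 4
4^2 = (4^1)^2 = 4^2 = 16
4^3 = 4 * 4^2 = 4 * 16 = 64
4^6 = (4^3)^2 = 64^2 = 4096
4^7 = 4 * 4^6 = 4 * 4096 = 16384
4^14 = (4^7)^2 = 16384^2 = 268435456
4^15 = 4 * 4^14 = 4 * 268435456 = 1073741824

Result: 1073741824
Multiplications needed: 6 (6 lines after 4^1)

4^15 = 1073741824. Using exponentiation by squaring, this requires 6 multiplications. The key idea: if the exponent is even, square the half-power; if odd, multiply by the base once.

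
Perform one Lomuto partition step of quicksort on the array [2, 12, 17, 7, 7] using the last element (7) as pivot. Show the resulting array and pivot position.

Lomuto partition with pivot = 7:

Initial array: [2, 12, 17, 7, 7]

arr[0]=2 <= 7: swap with position 0, array becomes [2, 12, 17, 7, 7]
arr[1]=12 > 7: no swap
arr[2]=17 > 7: no swap
arr[3]=7 <= 7: swap with position 1, array becomes [2, 7, 17, 12, 7]

Place pivot at position 2: [2, 7, 7, 12, 17]
Pivot position: 2

After partitioning with pivot 7, the array becomes [2, 7, 7, 12, 17]. The pivot is placed at index 2. All elements to the left of the pivot are <= 7, and all elements to the right are > 7.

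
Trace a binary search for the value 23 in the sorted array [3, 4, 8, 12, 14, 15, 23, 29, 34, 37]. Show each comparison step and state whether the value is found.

Binary search for 23 in [3, 4, 8, 12, 14, 15, 23, 29, 34, 37]:

lo=0, hi=9, mid=4, arr[mid]=14 -> 14 < 23, search right half
lo=5, hi=9, mid=7, arr[mid]=29 -> 29 > 23, search left half
lo=5, hi=6, mid=5, arr[mid]=15 -> 15 < 23, search right half
lo=6, hi=6, mid=6, arr[mid]=23 -> Found target at index 6!

Binary search finds 23 at index 6 after 4 comparisons. The search repeatedly halves the search space by comparing with the middle element.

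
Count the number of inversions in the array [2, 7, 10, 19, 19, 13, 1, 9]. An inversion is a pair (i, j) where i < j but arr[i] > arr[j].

Finding inversions in [2, 7, 10, 19, 19, 13, 1, 9]:

(0, 6): arr[0]=2 > arr[6]=1
(1, 6): arr[1]=7 > arr[6]=1
(2, 6): arr[2]=10 > arr[6]=1
(2, 7): arr[2]=10 > arr[7]=9
(3, 5): arr[3]=19 > arr[5]=13
(3, 6): arr[3]=19 > arr[6]=1
(3, 7): arr[3]=19 > arr[7]=9
(4, 5): arr[4]=19 > arr[5]=13
(4, 6): arr[4]=19 > arr[6]=1
(4, 7): arr[4]=19 > arr[7]=9
(5, 6): arr[5]=13 > arr[6]=1
(5, 7): arr[5]=13 > arr[7]=9

Total inversions: 12

The array has 12 inversion(s): (0,6), (1,6), (2,6), (2,7), (3,5), (3,6), (3,7), (4,5), (4,6), (4,7), (5,6), (5,7). Each pair (i,j) satisfies i < j and arr[i] > arr[j].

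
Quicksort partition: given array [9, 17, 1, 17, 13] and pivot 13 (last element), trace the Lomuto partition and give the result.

Lomuto partition with pivot = 13:

Initial array: [9, 17, 1, 17, 13]

arr[0]=9 <= 13: swap with position 0, array becomes [9, 17, 1, 17, 13]
arr[1]=17 > 13: no swap
arr[2]=1 <= 13: swap with position 1, array becomes [9, 1, 17, 17, 13]
arr[3]=17 > 13: no swap

Place pivot at position 2: [9, 1, 13, 17, 17]
Pivot position: 2

After partitioning with pivot 13, the array becomes [9, 1, 13, 17, 17]. The pivot is placed at index 2. All elements to the left of the pivot are <= 13, and all elements to the right are > 13.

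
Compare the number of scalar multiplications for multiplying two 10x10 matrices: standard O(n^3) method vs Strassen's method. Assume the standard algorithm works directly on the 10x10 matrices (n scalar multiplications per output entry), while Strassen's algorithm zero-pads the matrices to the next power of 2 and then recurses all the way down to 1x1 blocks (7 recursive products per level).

Matrix multiplication for 10x10 matrices:

Strassen's algorithm requires power-of-2 dimensions. Pad 10x10 to 16x16 (next power of 2).

Standard algorithm: 10^3 = 1000 multiplications
Strassen's algorithm: 7^(log2(16)) = 7^4 = 2401 multiplications
Difference: 1000 - 2401 = -1401 (Strassen uses MORE here due to padding overhead — for small or just-over-power-of-2 n, padding can outweigh the per-level savings)

Standard: 1000 multiplications (10^3). Strassen: 2401 multiplications (7^4, after padding to 16x16). Strassen reduces 8 recursive multiplications to 7 at each level.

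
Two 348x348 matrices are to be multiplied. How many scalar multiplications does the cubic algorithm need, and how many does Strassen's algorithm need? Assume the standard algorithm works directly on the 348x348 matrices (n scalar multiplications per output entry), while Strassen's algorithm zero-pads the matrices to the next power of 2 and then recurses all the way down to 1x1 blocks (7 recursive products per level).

Matrix multiplication for 348x348 matrices:

Strassen's algorithm requires power-of-2 dimensions. Pad 348x348 to 512x512 (next power of 2).

Standard algorithm: 348^3 = 42144192 multiplications
Strassen's algorithm: 7^(log2(512)) = 7^9 = 40353607 multiplications
Savings: 42144192 - 40353607 = 1790585 multiplications

Standard: 42144192 multiplications (348^3). Strassen: 40353607 multiplications (7^9, after padding to 512x512). Strassen reduces 8 recursive multiplications to 7 at each level.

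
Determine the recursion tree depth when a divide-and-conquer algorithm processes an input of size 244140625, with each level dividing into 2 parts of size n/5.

For divide and conquer with division factor 5:

Problem sizes at each level:
Level 0: 244140625
Level 1: 48828125
Level 2: 9765625
Level 3: 1953125
Level 4: 390625
Level 5: 78125
Level 6: 15625
Level 7: 3125
Level 8: 625
Level 9: 125
Level 10: 25
Level 11: 5
Level 12: 1

The root is level 0 and the size-1 base case is level 12 (the tree spans levels 0 through 12, i.e. 13 levels counting the root), so the depth is the number of divisions: log_5(244140625) = 12

The recursion tree depth is log_5(244140625) = 12. At each level, the problem size is divided by 5, so it takes 12 divisions to reduce to a base case of size 1. The algorithm makes 2 recursive calls at each level.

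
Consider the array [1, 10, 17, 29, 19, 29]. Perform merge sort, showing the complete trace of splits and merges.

Merge sort trace:

Split: [1, 10, 17, 29, 19, 29] -> [1, 10, 17] and [29, 19, 29]
  Split: [1, 10, 17] -> [1] and [10, 17]
    Split: [10, 17] -> [10] and [17]
    Merge: [10] + [17] -> [10, 17]
  Merge: [1] + [10, 17] -> [1, 10, 17]
  Split: [29, 19, 29] -> [29] and [19, 29]
    Split: [19, 29] -> [19] and [29]
    Merge: [19] + [29] -> [19, 29]
  Merge: [29] + [19, 29] -> [19, 29, 29]
Merge: [1, 10, 17] + [19, 29, 29] -> [1, 10, 17, 19, 29, 29]

Final sorted array: [1, 10, 17, 19, 29, 29]

The merge sort proceeds by recursively splitting the array and merging sorted halves.
After all merges, the sorted array is [1, 10, 17, 19, 29, 29].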